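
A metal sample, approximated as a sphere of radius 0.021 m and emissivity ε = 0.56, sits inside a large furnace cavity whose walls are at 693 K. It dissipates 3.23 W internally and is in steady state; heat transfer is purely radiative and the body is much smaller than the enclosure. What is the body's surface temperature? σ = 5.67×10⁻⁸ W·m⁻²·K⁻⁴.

T ≈ 706 K

For a small grey body in a large enclosure, net radiated power = εσA(T⁴ − T_w⁴).
Steady state: P = εσA(T⁴ − T_w⁴) with A = 4πr² = 0.005542 m².
T⁴ = P/(εσA) + T_w⁴ = 3.23/(0.56·5.67×10⁻⁸·0.005542) + (693)⁴
    = 1.836×10¹⁰ + 2.306×10¹¹ = 2.490×10¹¹ K⁴.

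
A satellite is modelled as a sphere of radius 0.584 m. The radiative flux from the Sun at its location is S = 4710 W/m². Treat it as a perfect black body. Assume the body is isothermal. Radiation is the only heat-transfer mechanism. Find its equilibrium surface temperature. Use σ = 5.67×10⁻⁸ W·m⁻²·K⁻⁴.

At equilibrium, absorbed power = emitted power.
Absorbing cross-section = πr² = 1.071 m²; emitting surface = 4πr² = 4.286 m² (ratio 4).
S·A_cross = εσ·A_surf·T⁴  ⇒  T⁴ = S/(4σ).
T⁴ = 1.00·4710/(4·5.67×10⁻⁸) = 2.077×10¹⁰ K⁴.
T = (2.077×10¹⁰)^(1/4).

T ≈ 380 K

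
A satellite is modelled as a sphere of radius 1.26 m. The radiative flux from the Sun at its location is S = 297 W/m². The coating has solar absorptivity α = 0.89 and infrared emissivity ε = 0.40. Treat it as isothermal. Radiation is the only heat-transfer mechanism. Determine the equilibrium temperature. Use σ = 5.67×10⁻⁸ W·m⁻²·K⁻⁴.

At equilibrium, absorbed power = emitted power.
Absorbing cross-section = πr² = 4.988 m²; emitting surface = 4πr² = 19.95 m² (ratio 4).
αS·A_cross = εσ·A_surf·T⁴  ⇒  T⁴ = αS/(ε·4σ).
T⁴ = 0.890·297/(0.40·4·5.67×10⁻⁸) = 2.914×10⁹ K⁴.
T = (2.914×10⁹)^(1/4).

T ≈ 232 K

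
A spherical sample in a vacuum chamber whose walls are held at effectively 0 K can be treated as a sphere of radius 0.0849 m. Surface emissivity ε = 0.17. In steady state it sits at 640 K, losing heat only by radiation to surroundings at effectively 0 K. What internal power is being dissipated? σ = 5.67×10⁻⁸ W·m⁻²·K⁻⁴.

P ≈ 146 W

Steady state: P = εσA T⁴.
A = 4πr² = 0.09058 m²; T⁴ = (640)⁴ = 1.678×10¹¹ K⁴.
P = 0.17 × 5.67×10⁻⁸ × 0.09058 × 1.678×10¹¹.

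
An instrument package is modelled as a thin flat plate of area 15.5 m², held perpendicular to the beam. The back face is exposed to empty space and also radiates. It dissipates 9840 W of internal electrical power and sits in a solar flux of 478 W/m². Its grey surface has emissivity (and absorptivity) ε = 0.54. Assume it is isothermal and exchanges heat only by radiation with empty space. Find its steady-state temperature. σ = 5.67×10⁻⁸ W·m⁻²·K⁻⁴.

T ≈ 348 K

At steady state, absorbed solar power + internal power = radiated power.
Absorbed: α·S·A_cross = 0.54·478·15.50 = 4001 W (cross-section A).
Total input = 4001 + 9840 = 13840 W.
Radiated: εσ·A_surf·T⁴ with A_surf = 2A = 31.00 m².
T⁴ = 13840/(0.54·5.67×10⁻⁸·31.00) = 1.458×10¹⁰ K⁴.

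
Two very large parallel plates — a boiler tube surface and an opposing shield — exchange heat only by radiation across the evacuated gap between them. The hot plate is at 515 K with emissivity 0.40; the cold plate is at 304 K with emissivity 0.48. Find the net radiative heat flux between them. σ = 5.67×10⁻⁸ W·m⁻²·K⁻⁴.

q ≈ 978 W/m²

For two infinite grey parallel plates, q = σ(T₁⁴ − T₂⁴)/(1/ε₁ + 1/ε₂ − 1).
T₁⁴ − T₂⁴ = 7.034×10¹⁰ − 8.541×10⁹ = 6.180×10¹⁰ K⁴.
1/ε₁ + 1/ε₂ − 1 = 2.500 + 2.083 − 1 = 3.583.
q = 5.67×10⁻⁸ × 6.180×10¹⁰ / 3.583.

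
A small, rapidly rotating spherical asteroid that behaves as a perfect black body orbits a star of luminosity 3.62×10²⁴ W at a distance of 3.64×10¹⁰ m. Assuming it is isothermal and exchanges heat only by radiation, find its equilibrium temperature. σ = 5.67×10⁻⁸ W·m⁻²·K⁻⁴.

First find the stellar flux at distance d: S = L/(4πd²) = 3.62×10²⁴/(4π·(3.64×10¹⁰)²) = 217.4 W/m².
For an isothermal sphere, absorbed (1−a)S·πr² = emitted σ·4πr²·T⁴, so T⁴ = (1−a)S/(4σ).
T⁴ = 1.00·217.4/(4·5.67×10⁻⁸) = 9.586×10⁸ K⁴.

T ≈ 176 K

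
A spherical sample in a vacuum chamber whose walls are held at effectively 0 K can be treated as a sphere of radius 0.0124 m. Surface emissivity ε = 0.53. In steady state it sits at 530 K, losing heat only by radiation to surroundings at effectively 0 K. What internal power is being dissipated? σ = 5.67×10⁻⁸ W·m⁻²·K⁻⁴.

Steady state: P = εσA T⁴.
A = 4πr² = 0.001932 m²; T⁴ = (530)⁴ = 7.890×10¹⁰ K⁴.
P = 0.53 × 5.67×10⁻⁸ × 0.001932 × 7.890×10¹⁰.

P ≈ 4.58 W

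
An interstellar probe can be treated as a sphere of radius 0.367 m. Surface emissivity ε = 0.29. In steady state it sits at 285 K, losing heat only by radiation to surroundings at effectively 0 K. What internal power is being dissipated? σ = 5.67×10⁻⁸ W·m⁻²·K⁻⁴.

P ≈ 184 W

Steady state: P = εσA T⁴.
A = 4πr² = 1.693 m²; T⁴ = (285)⁴ = 6.598×10⁹ K⁴.
P = 0.29 × 5.67×10⁻⁸ × 1.693 × 6.598×10⁹.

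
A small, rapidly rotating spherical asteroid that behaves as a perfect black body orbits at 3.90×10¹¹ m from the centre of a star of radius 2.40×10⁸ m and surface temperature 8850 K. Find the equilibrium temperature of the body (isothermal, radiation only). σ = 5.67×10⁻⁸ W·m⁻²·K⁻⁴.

The star's surface emits σT_*⁴; at distance d the flux is S = σT_*⁴(R_*/d)².
S = 5.67×10⁻⁸·(8850)⁴·(2.40×10⁸/3.90×10¹¹)² = 131.7 W/m².
For an isothermal sphere T⁴ = (1−a)S/(4σ) = 5.808×10⁸ K⁴.

T ≈ 155 K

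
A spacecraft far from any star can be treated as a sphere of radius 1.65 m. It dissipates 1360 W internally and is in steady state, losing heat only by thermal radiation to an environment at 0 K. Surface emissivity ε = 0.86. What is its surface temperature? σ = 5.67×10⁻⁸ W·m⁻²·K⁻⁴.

T ≈ 169 K

Steady state: internal power = radiated power, P = εσA T⁴.
Radiating area A = 4πr² = 34.21 m².
T⁴ = P/(εσA) = 1360/(0.86·5.67×10⁻⁸·34.21) = 8.152×10⁸ K⁴.
T = (8.152×10⁸)^(1/4).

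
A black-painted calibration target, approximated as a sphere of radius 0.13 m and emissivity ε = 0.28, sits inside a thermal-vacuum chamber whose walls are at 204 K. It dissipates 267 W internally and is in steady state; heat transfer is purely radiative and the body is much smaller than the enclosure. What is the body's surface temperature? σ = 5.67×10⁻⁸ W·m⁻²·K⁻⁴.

T ≈ 533 K

For a small grey body in a large enclosure, net radiated power = εσA(T⁴ − T_w⁴).
Steady state: P = εσA(T⁴ − T_w⁴) with A = 4πr² = 0.2124 m².
T⁴ = P/(εσA) + T_w⁴ = 267/(0.28·5.67×10⁻⁸·0.2124) + (204)⁴
    = 7.919×10¹⁰ + 1.732×10⁹ = 8.092×10¹⁰ K⁴.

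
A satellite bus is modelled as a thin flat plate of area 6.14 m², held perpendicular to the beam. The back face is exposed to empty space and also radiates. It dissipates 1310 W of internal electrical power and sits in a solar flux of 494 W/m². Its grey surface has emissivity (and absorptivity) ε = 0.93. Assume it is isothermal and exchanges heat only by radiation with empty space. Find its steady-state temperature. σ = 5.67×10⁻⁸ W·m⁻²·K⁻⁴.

T ≈ 283 K

At steady state, absorbed solar power + internal power = radiated power.
Absorbed: α·S·A_cross = 0.93·494·6.140 = 2821 W (cross-section A).
Total input = 2821 + 1310 = 4131 W.
Radiated: εσ·A_surf·T⁴ with A_surf = 2A = 12.28 m².
T⁴ = 4131/(0.93·5.67×10⁻⁸·12.28) = 6.379×10⁹ K⁴.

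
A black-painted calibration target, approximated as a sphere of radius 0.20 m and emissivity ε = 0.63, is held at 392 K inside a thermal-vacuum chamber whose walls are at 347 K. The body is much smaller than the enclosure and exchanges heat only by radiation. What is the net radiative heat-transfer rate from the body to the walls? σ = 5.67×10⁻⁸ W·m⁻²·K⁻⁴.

For a small grey body in a large enclosure: P_net = εσA(T_body⁴ − T_wall⁴).
A = 4πr² = 0.5027 m²; T_body⁴ − T_wall⁴ = 2.361×10¹⁰ − 1.450×10¹⁰ = 9.114×10⁹ K⁴.
|P_net| = 0.63·5.67×10⁻⁸·0.5027·9.114×10⁹.

P_net ≈ 164 W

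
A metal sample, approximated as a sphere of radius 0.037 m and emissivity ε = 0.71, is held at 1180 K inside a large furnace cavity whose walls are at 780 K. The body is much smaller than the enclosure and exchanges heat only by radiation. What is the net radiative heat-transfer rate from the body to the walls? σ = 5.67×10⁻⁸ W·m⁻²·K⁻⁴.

P_net ≈ 1090 W

For a small grey body in a large enclosure: P_net = εσA(T_body⁴ − T_wall⁴).
A = 4πr² = 0.01720 m²; T_body⁴ − T_wall⁴ = 1.939×10¹² − 3.702×10¹¹ = 1.569×10¹² K⁴.
|P_net| = 0.71·5.67×10⁻⁸·0.01720·1.569×10¹².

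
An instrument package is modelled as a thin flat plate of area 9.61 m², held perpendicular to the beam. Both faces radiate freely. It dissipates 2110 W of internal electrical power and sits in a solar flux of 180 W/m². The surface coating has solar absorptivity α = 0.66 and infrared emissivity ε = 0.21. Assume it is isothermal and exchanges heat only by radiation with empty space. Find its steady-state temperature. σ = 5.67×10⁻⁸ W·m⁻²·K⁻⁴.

T ≈ 345 K

At steady state, absorbed solar power + internal power = radiated power.
Absorbed: α·S·A_cross = 0.66·180·9.610 = 1142 W (cross-section A).
Total input = 1142 + 2110 = 3252 W.
Radiated: εσ·A_surf·T⁴ with A_surf = 2A = 19.22 m².
T⁴ = 3252/(0.21·5.67×10⁻⁸·19.22) = 1.421×10¹⁰ K⁴.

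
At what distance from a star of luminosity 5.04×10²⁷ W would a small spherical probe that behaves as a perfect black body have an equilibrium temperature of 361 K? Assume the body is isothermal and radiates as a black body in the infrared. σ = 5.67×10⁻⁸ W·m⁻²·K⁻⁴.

d ≈ 3.23×10¹¹ m

For an isothermal black-emitting sphere, (1−a)S·πr² = σ·4πr²·T⁴ ⇒ S = 4σT⁴/(1−a).
S = 4·5.67×10⁻⁸·(361)⁴/1.00 = 3852 W/m².
Flux falls as S = L/(4πd²), so d = √(L/(4πS)) = √(5.04×10²⁷/(4π·3852)).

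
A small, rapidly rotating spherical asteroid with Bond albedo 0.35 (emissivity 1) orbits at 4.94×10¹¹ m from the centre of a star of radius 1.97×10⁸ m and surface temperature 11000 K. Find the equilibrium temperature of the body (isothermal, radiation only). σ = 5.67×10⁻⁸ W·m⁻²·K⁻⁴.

The star's surface emits σT_*⁴; at distance d the flux is S = σT_*⁴(R_*/d)².
S = 5.67×10⁻⁸·(11000)⁴·(1.97×10⁸/4.94×10¹¹)² = 132.0 W/m².
For an isothermal sphere T⁴ = (1−a)S/(4σ) = 3.784×10⁸ K⁴.

T ≈ 139 K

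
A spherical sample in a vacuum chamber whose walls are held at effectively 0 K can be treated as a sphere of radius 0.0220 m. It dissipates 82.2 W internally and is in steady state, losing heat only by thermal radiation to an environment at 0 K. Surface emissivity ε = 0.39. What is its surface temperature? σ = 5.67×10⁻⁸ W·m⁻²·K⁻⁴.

T ≈ 884 K

Steady state: internal power = radiated power, P = εσA T⁴.
Radiating area A = 4πr² = 0.006082 m².
T⁴ = P/(εσA) = 82.2/(0.39·5.67×10⁻⁸·0.006082) = 6.112×10¹¹ K⁴.
T = (6.112×10¹¹)^(1/4).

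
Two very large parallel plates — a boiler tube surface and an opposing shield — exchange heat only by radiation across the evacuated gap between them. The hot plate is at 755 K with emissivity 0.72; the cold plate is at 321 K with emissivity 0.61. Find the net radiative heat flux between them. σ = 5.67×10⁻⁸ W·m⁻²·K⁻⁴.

For two infinite grey parallel plates, q = σ(T₁⁴ − T₂⁴)/(1/ε₁ + 1/ε₂ − 1).
T₁⁴ − T₂⁴ = 3.249×10¹¹ − 1.062×10¹⁰ = 3.143×10¹¹ K⁴.
1/ε₁ + 1/ε₂ − 1 = 1.389 + 1.639 − 1 = 2.028.
q = 5.67×10⁻⁸ × 3.143×10¹¹ / 2.028.

q ≈ 8790 W/m²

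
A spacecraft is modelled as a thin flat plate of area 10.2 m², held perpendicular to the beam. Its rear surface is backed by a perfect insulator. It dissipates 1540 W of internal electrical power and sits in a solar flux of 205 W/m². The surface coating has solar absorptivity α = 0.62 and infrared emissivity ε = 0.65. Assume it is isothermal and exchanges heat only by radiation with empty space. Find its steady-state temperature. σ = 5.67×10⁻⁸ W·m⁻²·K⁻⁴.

At steady state, absorbed solar power + internal power = radiated power.
Absorbed: α·S·A_cross = 0.62·205·10.20 = 1296 W (cross-section A).
Total input = 1296 + 1540 = 2836 W.
Radiated: εσ·A_surf·T⁴ with A_surf = A = 10.20 m².
T⁴ = 2836/(0.65·5.67×10⁻⁸·10.20) = 7.545×10⁹ K⁴.

T ≈ 295 K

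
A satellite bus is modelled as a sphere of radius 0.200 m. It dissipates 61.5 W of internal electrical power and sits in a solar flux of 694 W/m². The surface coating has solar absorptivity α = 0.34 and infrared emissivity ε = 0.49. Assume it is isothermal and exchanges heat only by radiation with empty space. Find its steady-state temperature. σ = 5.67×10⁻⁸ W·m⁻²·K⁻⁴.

At steady state, absorbed solar power + internal power = radiated power.
Absorbed: α·S·A_cross = 0.34·694·0.1257 = 29.65 W (cross-section πr²).
Total input = 29.65 + 61.5 = 91.15 W.
Radiated: εσ·A_surf·T⁴ with A_surf = 4πr² = 0.5027 m².
T⁴ = 91.15/(0.49·5.67×10⁻⁸·0.5027) = 6.527×10⁹ K⁴.

T ≈ 284 K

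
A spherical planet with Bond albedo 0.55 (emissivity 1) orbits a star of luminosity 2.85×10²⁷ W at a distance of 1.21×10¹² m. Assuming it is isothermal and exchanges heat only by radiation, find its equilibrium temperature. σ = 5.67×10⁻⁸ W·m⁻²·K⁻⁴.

First find the stellar flux at distance d: S = L/(4πd²) = 2.85×10²⁷/(4π·(1.21×10¹²)²) = 154.9 W/m².
For an isothermal sphere, absorbed (1−a)S·πr² = emitted σ·4πr²·T⁴, so T⁴ = (1−a)S/(4σ).
T⁴ = 0.450·154.9/(4·5.67×10⁻⁸) = 3.074×10⁸ K⁴.

T ≈ 132 K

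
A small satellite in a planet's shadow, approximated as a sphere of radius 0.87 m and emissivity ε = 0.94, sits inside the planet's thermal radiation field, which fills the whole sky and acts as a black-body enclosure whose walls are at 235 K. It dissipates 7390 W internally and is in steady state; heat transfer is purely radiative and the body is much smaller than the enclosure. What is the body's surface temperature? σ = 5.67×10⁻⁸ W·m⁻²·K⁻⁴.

For a small grey body in a large enclosure, net radiated power = εσA(T⁴ − T_w⁴).
Steady state: P = εσA(T⁴ − T_w⁴) with A = 4πr² = 9.511 m².
T⁴ = P/(εσA) + T_w⁴ = 7390/(0.94·5.67×10⁻⁸·9.511) + (235)⁴
    = 1.458×10¹⁰ + 3.050×10⁹ = 1.763×10¹⁰ K⁴.

T ≈ 364 K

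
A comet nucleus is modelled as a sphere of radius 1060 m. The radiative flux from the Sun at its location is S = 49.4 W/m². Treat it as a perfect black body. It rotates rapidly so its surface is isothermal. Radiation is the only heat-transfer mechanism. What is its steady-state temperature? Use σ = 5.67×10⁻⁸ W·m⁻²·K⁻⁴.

T ≈ 121 K

At equilibrium, absorbed power = emitted power.
Absorbing cross-section = πr² = 3.530×10⁶ m²; emitting surface = 4πr² = 1.412×10⁷ m² (ratio 4).
S·A_cross = εσ·A_surf·T⁴  ⇒  T⁴ = S/(4σ).
T⁴ = 1.00·49.4/(4·5.67×10⁻⁸) = 2.178×10⁸ K⁴.
T = (2.178×10⁸)^(1/4).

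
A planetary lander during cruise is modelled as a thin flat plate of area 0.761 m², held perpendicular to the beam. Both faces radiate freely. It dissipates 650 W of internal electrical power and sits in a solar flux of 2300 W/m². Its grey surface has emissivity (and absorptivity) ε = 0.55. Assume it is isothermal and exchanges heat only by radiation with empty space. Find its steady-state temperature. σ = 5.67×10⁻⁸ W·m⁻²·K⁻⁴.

T ≈ 429 K

At steady state, absorbed solar power + internal power = radiated power.
Absorbed: α·S·A_cross = 0.55·2300·0.7610 = 962.7 W (cross-section A).
Total input = 962.7 + 650 = 1613 W.
Radiated: εσ·A_surf·T⁴ with A_surf = 2A = 1.522 m².
T⁴ = 1613/(0.55·5.67×10⁻⁸·1.522) = 3.398×10¹⁰ K⁴.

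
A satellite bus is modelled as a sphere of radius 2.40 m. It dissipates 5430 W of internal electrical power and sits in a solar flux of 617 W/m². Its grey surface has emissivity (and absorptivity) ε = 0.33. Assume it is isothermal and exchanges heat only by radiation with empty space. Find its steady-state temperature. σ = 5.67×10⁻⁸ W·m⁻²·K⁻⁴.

At steady state, absorbed solar power + internal power = radiated power.
Absorbed: α·S·A_cross = 0.33·617·18.10 = 3684 W (cross-section πr²).
Total input = 3684 + 5430 = 9114 W.
Radiated: εσ·A_surf·T⁴ with A_surf = 4πr² = 72.38 m².
T⁴ = 9114/(0.33·5.67×10⁻⁸·72.38) = 6.730×10⁹ K⁴.

T ≈ 286 K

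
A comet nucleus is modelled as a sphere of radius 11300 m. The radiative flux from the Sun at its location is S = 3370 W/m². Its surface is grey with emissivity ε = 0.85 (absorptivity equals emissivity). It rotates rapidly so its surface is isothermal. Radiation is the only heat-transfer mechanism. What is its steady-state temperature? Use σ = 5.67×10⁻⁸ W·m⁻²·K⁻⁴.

T ≈ 349 K

At equilibrium, absorbed power = emitted power.
Absorbing cross-section = πr² = 4.011×10⁸ m²; emitting surface = 4πr² = 1.605×10⁹ m² (ratio 4).
εS·A_cross = εσ·A_surf·T⁴  ⇒  T⁴ = S/(4σ)   (ε cancels).
T⁴ = 3370/(4·5.67×10⁻⁸) = 1.486×10¹⁰ K⁴.
T = (1.486×10¹⁰)^(1/4).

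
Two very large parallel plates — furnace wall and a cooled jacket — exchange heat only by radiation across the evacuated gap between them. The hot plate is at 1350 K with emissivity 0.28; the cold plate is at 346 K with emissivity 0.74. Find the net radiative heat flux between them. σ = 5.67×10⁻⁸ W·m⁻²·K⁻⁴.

For two infinite grey parallel plates, q = σ(T₁⁴ − T₂⁴)/(1/ε₁ + 1/ε₂ − 1).
T₁⁴ − T₂⁴ = 3.322×10¹² − 1.433×10¹⁰ = 3.307×10¹² K⁴.
1/ε₁ + 1/ε₂ − 1 = 3.571 + 1.351 − 1 = 3.923.
q = 5.67×10⁻⁸ × 3.307×10¹² / 3.923.

q ≈ 47800 W/m²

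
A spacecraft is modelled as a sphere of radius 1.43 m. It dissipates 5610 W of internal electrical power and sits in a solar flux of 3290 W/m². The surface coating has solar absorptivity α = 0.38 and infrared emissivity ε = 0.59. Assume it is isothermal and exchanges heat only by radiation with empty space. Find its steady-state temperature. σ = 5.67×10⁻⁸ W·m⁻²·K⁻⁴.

T ≈ 355 K

At steady state, absorbed solar power + internal power = radiated power.
Absorbed: α·S·A_cross = 0.38·3290·6.424 = 8032 W (cross-section πr²).
Total input = 8032 + 5610 = 13640 W.
Radiated: εσ·A_surf·T⁴ with A_surf = 4πr² = 25.70 m².
T⁴ = 13640/(0.59·5.67×10⁻⁸·25.70) = 1.587×10¹⁰ K⁴.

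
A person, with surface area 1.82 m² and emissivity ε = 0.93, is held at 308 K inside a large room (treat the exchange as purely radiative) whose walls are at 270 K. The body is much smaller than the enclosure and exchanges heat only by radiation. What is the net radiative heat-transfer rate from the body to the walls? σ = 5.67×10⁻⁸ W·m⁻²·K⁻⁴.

For a small grey body in a large enclosure: P_net = εσA(T_body⁴ − T_wall⁴).
A = 1.82 m²; T_body⁴ − T_wall⁴ = 8.999×10⁹ − 5.314×10⁹ = 3.685×10⁹ K⁴.
|P_net| = 0.93·5.67×10⁻⁸·1.820·3.685×10⁹.

P_net ≈ 354 W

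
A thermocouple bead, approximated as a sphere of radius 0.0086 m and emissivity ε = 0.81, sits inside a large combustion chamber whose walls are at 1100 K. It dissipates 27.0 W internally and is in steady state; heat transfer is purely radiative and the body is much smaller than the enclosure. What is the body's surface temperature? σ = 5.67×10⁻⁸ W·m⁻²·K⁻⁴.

For a small grey body in a large enclosure, net radiated power = εσA(T⁴ − T_w⁴).
Steady state: P = εσA(T⁴ − T_w⁴) with A = 4πr² = 9.294×10⁻⁴ m².
T⁴ = P/(εσA) + T_w⁴ = 27.0/(0.81·5.67×10⁻⁸·9.294×10⁻⁴) + (1100)⁴
    = 6.325×10¹¹ + 1.464×10¹² = 2.097×10¹² K⁴.

T ≈ 1200 K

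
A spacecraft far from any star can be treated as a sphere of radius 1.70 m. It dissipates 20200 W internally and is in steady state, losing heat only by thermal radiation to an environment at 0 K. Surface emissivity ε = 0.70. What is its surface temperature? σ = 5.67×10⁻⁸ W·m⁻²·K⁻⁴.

Steady state: internal power = radiated power, P = εσA T⁴.
Radiating area A = 4πr² = 36.32 m².
T⁴ = P/(εσA) = 20200/(0.70·5.67×10⁻⁸·36.32) = 1.401×10¹⁰ K⁴.
T = (1.401×10¹⁰)^(1/4).

T ≈ 344 K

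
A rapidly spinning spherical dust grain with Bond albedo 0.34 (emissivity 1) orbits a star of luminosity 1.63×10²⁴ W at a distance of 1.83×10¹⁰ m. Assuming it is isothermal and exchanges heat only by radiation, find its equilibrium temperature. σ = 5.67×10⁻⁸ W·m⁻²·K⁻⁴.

T ≈ 183 K

First find the stellar flux at distance d: S = L/(4πd²) = 1.63×10²⁴/(4π·(1.83×10¹⁰)²) = 387.3 W/m².
For an isothermal sphere, absorbed (1−a)S·πr² = emitted σ·4πr²·T⁴, so T⁴ = (1−a)S/(4σ).
T⁴ = 0.660·387.3/(4·5.67×10⁻⁸) = 1.127×10⁹ K⁴.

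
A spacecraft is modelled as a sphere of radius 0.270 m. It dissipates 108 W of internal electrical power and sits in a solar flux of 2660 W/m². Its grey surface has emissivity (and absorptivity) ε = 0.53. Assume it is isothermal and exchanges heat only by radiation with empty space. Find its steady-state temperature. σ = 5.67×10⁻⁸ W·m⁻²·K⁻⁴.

T ≈ 354 K

At steady state, absorbed solar power + internal power = radiated power.
Absorbed: α·S·A_cross = 0.53·2660·0.2290 = 322.9 W (cross-section πr²).
Total input = 322.9 + 108 = 430.9 W.
Radiated: εσ·A_surf·T⁴ with A_surf = 4πr² = 0.9161 m².
T⁴ = 430.9/(0.53·5.67×10⁻⁸·0.9161) = 1.565×10¹⁰ K⁴.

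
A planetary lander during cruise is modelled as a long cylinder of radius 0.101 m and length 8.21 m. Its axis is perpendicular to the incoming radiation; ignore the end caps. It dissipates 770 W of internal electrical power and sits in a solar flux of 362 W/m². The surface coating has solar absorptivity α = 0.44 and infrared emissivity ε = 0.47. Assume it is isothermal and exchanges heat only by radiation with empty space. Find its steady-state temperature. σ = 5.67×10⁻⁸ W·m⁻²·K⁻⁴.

At steady state, absorbed solar power + internal power = radiated power.
Absorbed: α·S·A_cross = 0.44·362·1.658 = 264.2 W (cross-section 2rL).
Total input = 264.2 + 770 = 1034 W.
Radiated: εσ·A_surf·T⁴ with A_surf = 2πrL = 5.210 m².
T⁴ = 1034/(0.47·5.67×10⁻⁸·5.210) = 7.448×10⁹ K⁴.

T ≈ 294 K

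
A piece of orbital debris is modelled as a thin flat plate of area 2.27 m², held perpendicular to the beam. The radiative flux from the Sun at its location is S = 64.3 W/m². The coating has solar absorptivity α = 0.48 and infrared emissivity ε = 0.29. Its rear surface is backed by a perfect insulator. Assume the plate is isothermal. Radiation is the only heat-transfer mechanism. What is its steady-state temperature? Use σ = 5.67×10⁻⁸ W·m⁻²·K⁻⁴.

At equilibrium, absorbed power = emitted power.
Absorbing cross-section = A = 2.270 m²; emitting surface = A = 2.270 m² (ratio 1).
αS·A_cross = εσ·A_surf·T⁴  ⇒  T⁴ = αS/(ε·1σ).
T⁴ = 0.480·64.3/(0.29·1·5.67×10⁻⁸) = 1.877×10⁹ K⁴.
T = (1.877×10⁹)^(1/4).

T ≈ 208 K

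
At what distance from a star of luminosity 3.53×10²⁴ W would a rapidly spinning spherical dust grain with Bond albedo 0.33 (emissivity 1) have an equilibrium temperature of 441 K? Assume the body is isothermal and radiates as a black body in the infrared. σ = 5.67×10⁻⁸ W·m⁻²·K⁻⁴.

For an isothermal black-emitting sphere, (1−a)S·πr² = σ·4πr²·T⁴ ⇒ S = 4σT⁴/(1−a).
S = 4·5.67×10⁻⁸·(441)⁴/0.670 = 12800 W/m².
Flux falls as S = L/(4πd²), so d = √(L/(4πS)) = √(3.53×10²⁴/(4π·12800)).

d ≈ 4.68×10⁹ m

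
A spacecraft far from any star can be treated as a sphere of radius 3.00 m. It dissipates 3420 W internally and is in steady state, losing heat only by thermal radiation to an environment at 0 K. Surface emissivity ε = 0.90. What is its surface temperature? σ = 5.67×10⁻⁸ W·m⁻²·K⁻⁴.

Steady state: internal power = radiated power, P = εσA T⁴.
Radiating area A = 4πr² = 113.1 m².
T⁴ = P/(εσA) = 3420/(0.90·5.67×10⁻⁸·113.1) = 5.926×10⁸ K⁴.
T = (5.926×10⁸)^(1/4).

T ≈ 156 K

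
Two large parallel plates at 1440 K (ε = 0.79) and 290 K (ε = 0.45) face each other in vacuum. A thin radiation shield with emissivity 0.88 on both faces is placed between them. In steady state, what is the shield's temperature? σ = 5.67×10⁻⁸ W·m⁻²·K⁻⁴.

T_s ≈ 1280 K

In steady state the net flux on the hot side equals that on the cold side.
σ(T₁⁴−T_s⁴)/D₁ = σ(T_s⁴−T₂⁴)/D₂, with D₁ = 1/ε₁+1/ε_s−1 = 1.402, D₂ = 1/ε_s+1/ε₂−1 = 2.359.
Solve for T_s⁴: T_s⁴ = (D₂·T₁⁴ + D₁·T₂⁴)/(D₁+D₂) = 2.699×10¹² K⁴.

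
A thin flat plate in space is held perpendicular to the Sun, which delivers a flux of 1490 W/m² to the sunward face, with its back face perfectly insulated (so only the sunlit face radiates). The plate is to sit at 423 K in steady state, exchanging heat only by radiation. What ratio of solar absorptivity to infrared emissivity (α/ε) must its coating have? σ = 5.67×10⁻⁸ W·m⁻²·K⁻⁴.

Balance: αS·A = εσ·1A·T⁴ ⇒ α/ε = σT⁴/S.
α/ε = 5.67×10⁻⁸·(423)⁴/1490 = 5.67×10⁻⁸·3.202×10¹⁰/1490.

α/ε ≈ 1.22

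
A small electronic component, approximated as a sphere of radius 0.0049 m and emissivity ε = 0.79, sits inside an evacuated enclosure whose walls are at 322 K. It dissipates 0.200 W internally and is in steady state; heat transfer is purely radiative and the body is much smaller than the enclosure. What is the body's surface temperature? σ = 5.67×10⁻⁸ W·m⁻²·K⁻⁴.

For a small grey body in a large enclosure, net radiated power = εσA(T⁴ − T_w⁴).
Steady state: P = εσA(T⁴ − T_w⁴) with A = 4πr² = 3.017×10⁻⁴ m².
T⁴ = P/(εσA) + T_w⁴ = 0.200/(0.79·5.67×10⁻⁸·3.017×10⁻⁴) + (322)⁴
    = 1.480×10¹⁰ + 1.075×10¹⁰ = 2.555×10¹⁰ K⁴.

T ≈ 400 K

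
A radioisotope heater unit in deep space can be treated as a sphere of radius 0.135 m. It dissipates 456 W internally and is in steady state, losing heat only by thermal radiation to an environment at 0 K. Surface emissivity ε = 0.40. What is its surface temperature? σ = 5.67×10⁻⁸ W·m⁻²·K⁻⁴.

Steady state: internal power = radiated power, P = εσA T⁴.
Radiating area A = 4πr² = 0.2290 m².
T⁴ = P/(εσA) = 456/(0.40·5.67×10⁻⁸·0.2290) = 8.779×10¹⁰ K⁴.
T = (8.779×10¹⁰)^(1/4).

T ≈ 544 K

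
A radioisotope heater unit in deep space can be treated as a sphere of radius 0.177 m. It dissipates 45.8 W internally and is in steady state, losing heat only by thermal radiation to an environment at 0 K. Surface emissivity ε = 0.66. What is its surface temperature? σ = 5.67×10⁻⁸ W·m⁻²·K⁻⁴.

T ≈ 236 K

Steady state: internal power = radiated power, P = εσA T⁴.
Radiating area A = 4πr² = 0.3937 m².
T⁴ = P/(εσA) = 45.8/(0.66·5.67×10⁻⁸·0.3937) = 3.109×10⁹ K⁴.
T = (3.109×10⁹)^(1/4).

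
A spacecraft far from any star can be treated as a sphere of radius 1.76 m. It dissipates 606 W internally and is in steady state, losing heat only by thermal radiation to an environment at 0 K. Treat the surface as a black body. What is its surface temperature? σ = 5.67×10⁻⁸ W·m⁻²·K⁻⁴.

T ≈ 129 K

Steady state: internal power = radiated power, P = εσA T⁴.
Radiating area A = 4πr² = 38.93 m².
T⁴ = P/(εσA) = 606/(1.0·5.67×10⁻⁸·38.93) = 2.746×10⁸ K⁴.
T = (2.746×10⁸)^(1/4).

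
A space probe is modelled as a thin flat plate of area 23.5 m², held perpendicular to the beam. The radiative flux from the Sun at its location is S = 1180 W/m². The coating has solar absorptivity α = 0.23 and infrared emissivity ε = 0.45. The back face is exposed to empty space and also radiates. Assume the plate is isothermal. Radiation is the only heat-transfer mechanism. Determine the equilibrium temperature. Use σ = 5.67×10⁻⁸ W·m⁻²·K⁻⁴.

At equilibrium, absorbed power = emitted power.
Absorbing cross-section = A = 23.50 m²; emitting surface = 2A = 47.00 m² (ratio 2).
αS·A_cross = εσ·A_surf·T⁴  ⇒  T⁴ = αS/(ε·2σ).
T⁴ = 0.230·1180/(0.45·2·5.67×10⁻⁸) = 5.318×10⁹ K⁴.
T = (5.318×10⁹)^(1/4).

T ≈ 270 K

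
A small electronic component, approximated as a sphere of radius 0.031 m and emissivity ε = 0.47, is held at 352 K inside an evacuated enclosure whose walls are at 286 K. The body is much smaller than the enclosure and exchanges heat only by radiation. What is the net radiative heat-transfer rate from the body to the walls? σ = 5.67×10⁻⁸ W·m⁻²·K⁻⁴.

P_net ≈ 2.79 W

For a small grey body in a large enclosure: P_net = εσA(T_body⁴ − T_wall⁴).
A = 4πr² = 0.01208 m²; T_body⁴ − T_wall⁴ = 1.535×10¹⁰ − 6.691×10⁹ = 8.662×10⁹ K⁴.
|P_net| = 0.47·5.67×10⁻⁸·0.01208·8.662×10⁹.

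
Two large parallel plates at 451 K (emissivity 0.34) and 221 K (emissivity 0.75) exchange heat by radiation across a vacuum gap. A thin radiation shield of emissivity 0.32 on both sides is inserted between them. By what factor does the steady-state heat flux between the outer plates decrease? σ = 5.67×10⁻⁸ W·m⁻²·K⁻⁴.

Without shield: q₀ = σΔ(T⁴)/(1/ε₁+1/ε₂−1) with denominator 3.275.
With shield the two gaps are in series; the resistances add: (1/ε₁+1/ε_s−1)+(1/ε_s+1/ε₂−1) = 5.066+3.458 = 8.525.
Heat-flux ratio q₀/q = 8.525/3.275.

factor ≈ 2.60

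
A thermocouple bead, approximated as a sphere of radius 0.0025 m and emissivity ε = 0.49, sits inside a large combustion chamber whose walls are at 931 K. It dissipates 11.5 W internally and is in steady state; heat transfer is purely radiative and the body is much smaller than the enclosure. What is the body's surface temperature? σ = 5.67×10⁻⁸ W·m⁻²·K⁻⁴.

T ≈ 1570 K

For a small grey body in a large enclosure, net radiated power = εσA(T⁴ − T_w⁴).
Steady state: P = εσA(T⁴ − T_w⁴) with A = 4πr² = 7.854×10⁻⁵ m².
T⁴ = P/(εσA) + T_w⁴ = 11.5/(0.49·5.67×10⁻⁸·7.854×10⁻⁵) + (931)⁴
    = 5.270×10¹² + 7.513×10¹¹ = 6.021×10¹² K⁴.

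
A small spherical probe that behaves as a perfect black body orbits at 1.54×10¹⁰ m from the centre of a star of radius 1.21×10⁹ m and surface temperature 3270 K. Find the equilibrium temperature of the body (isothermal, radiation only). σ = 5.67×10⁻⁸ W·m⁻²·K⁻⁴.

T ≈ 648 K

The star's surface emits σT_*⁴; at distance d the flux is S = σT_*⁴(R_*/d)².
S = 5.67×10⁻⁸·(3270)⁴·(1.21×10⁹/1.54×10¹⁰)² = 40020 W/m².
For an isothermal sphere T⁴ = (1−a)S/(4σ) = 1.765×10¹¹ K⁴.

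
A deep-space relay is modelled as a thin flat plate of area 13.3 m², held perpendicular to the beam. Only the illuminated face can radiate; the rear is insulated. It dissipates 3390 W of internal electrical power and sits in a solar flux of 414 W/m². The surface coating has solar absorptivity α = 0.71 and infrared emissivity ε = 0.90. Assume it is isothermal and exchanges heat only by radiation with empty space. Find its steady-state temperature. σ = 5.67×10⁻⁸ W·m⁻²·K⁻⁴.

At steady state, absorbed solar power + internal power = radiated power.
Absorbed: α·S·A_cross = 0.71·414·13.30 = 3909 W (cross-section A).
Total input = 3909 + 3390 = 7299 W.
Radiated: εσ·A_surf·T⁴ with A_surf = A = 13.30 m².
T⁴ = 7299/(0.90·5.67×10⁻⁸·13.30) = 1.075×10¹⁰ K⁴.

T ≈ 322 K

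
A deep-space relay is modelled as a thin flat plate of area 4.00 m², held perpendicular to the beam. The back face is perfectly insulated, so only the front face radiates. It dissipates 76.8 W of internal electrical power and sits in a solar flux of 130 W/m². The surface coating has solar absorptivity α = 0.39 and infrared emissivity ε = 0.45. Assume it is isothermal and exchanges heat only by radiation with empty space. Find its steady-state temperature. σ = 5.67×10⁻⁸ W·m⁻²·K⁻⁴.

At steady state, absorbed solar power + internal power = radiated power.
Absorbed: α·S·A_cross = 0.39·130·4.000 = 202.8 W (cross-section A).
Total input = 202.8 + 76.8 = 279.6 W.
Radiated: εσ·A_surf·T⁴ with A_surf = A = 4.000 m².
T⁴ = 279.6/(0.45·5.67×10⁻⁸·4.000) = 2.740×10⁹ K⁴.

T ≈ 229 K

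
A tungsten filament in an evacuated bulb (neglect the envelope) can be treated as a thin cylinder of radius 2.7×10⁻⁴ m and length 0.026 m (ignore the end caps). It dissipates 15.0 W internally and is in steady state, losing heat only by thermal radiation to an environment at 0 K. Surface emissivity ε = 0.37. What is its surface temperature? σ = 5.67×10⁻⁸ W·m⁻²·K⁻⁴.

Steady state: internal power = radiated power, P = εσA T⁴.
Radiating area A = 2πrL = 4.411×10⁻⁵ m².
T⁴ = P/(εσA) = 15.0/(0.37·5.67×10⁻⁸·4.411×10⁻⁵) = 1.621×10¹³ K⁴.
T = (1.621×10¹³)^(1/4).

T ≈ 2010 K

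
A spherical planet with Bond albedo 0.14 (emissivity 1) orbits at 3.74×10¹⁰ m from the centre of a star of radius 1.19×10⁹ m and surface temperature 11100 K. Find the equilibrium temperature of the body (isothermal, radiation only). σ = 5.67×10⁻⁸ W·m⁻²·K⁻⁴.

T ≈ 1350 K

The star's surface emits σT_*⁴; at distance d the flux is S = σT_*⁴(R_*/d)².
S = 5.67×10⁻⁸·(11100)⁴·(1.19×10⁹/3.74×10¹⁰)² = 8.714×10⁵ W/m².
For an isothermal sphere T⁴ = (1−a)S/(4σ) = 3.304×10¹² K⁴.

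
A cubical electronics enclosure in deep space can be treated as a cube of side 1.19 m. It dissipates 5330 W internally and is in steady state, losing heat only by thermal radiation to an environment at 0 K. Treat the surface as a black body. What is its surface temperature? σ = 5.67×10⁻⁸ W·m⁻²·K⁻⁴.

Steady state: internal power = radiated power, P = εσA T⁴.
Radiating area A = 6L² = 8.497 m².
T⁴ = P/(εσA) = 5330/(1.0·5.67×10⁻⁸·8.497) = 1.106×10¹⁰ K⁴.
T = (1.106×10¹⁰)^(1/4).

T ≈ 324 K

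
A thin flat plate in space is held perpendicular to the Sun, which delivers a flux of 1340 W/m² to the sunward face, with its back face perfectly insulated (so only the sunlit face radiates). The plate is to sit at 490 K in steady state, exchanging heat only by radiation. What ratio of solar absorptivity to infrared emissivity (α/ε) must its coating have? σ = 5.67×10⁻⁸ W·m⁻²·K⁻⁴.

Balance: αS·A = εσ·1A·T⁴ ⇒ α/ε = σT⁴/S.
α/ε = 5.67×10⁻⁸·(490)⁴/1340 = 5.67×10⁻⁸·5.765×10¹⁰/1340.

α/ε ≈ 2.44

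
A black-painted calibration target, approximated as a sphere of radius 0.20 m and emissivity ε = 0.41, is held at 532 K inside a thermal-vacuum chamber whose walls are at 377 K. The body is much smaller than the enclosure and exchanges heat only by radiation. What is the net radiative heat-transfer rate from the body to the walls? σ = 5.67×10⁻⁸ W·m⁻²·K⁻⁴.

P_net ≈ 700 W

For a small grey body in a large enclosure: P_net = εσA(T_body⁴ − T_wall⁴).
A = 4πr² = 0.5027 m²; T_body⁴ − T_wall⁴ = 8.010×10¹⁰ − 2.020×10¹⁰ = 5.990×10¹⁰ K⁴.
|P_net| = 0.41·5.67×10⁻⁸·0.5027·5.990×10¹⁰.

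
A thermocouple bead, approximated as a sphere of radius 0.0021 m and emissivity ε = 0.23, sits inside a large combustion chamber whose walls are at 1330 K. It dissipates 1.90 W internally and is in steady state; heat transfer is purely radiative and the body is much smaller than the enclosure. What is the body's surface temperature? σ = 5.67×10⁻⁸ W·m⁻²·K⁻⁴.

For a small grey body in a large enclosure, net radiated power = εσA(T⁴ − T_w⁴).
Steady state: P = εσA(T⁴ − T_w⁴) with A = 4πr² = 5.542×10⁻⁵ m².
T⁴ = P/(εσA) + T_w⁴ = 1.90/(0.23·5.67×10⁻⁸·5.542×10⁻⁵) + (1330)⁴
    = 2.629×10¹² + 3.129×10¹² = 5.758×10¹² K⁴.

T ≈ 1550 K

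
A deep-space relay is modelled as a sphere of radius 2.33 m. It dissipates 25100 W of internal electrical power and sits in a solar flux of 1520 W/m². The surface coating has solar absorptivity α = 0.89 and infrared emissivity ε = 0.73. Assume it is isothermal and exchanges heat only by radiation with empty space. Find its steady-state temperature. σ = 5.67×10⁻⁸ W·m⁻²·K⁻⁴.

At steady state, absorbed solar power + internal power = radiated power.
Absorbed: α·S·A_cross = 0.89·1520·17.06 = 23070 W (cross-section πr²).
Total input = 23070 + 25100 = 48170 W.
Radiated: εσ·A_surf·T⁴ with A_surf = 4πr² = 68.22 m².
T⁴ = 48170/(0.73·5.67×10⁻⁸·68.22) = 1.706×10¹⁰ K⁴.

T ≈ 361 K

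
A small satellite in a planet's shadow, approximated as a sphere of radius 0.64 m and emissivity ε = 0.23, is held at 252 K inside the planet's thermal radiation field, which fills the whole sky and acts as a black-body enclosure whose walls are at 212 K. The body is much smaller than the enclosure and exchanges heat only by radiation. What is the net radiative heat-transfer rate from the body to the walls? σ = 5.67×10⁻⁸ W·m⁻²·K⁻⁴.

For a small grey body in a large enclosure: P_net = εσA(T_body⁴ − T_wall⁴).
A = 4πr² = 5.147 m²; T_body⁴ − T_wall⁴ = 4.033×10⁹ − 2.020×10⁹ = 2.013×10⁹ K⁴.
|P_net| = 0.23·5.67×10⁻⁸·5.147·2.013×10⁹.

P_net ≈ 135 W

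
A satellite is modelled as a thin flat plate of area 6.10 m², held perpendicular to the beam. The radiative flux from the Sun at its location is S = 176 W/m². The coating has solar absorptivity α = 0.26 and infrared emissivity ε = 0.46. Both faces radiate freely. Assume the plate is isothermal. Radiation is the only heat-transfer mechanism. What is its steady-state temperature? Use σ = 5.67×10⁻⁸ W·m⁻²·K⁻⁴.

T ≈ 172 K

At equilibrium, absorbed power = emitted power.
Absorbing cross-section = A = 6.100 m²; emitting surface = 2A = 12.20 m² (ratio 2).
αS·A_cross = εσ·A_surf·T⁴  ⇒  T⁴ = αS/(ε·2σ).
T⁴ = 0.260·176/(0.46·2·5.67×10⁻⁸) = 8.772×10⁸ K⁴.
T = (8.772×10⁸)^(1/4).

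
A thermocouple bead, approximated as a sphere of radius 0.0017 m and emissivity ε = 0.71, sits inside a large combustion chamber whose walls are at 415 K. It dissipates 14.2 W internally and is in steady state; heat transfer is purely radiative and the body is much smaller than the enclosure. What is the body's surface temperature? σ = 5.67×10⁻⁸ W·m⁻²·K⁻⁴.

T ≈ 1770 K

For a small grey body in a large enclosure, net radiated power = εσA(T⁴ − T_w⁴).
Steady state: P = εσA(T⁴ − T_w⁴) with A = 4πr² = 3.632×10⁻⁵ m².
T⁴ = P/(εσA) + T_w⁴ = 14.2/(0.71·5.67×10⁻⁸·3.632×10⁻⁵) + (415)⁴
    = 9.713×10¹² + 2.966×10¹⁰ = 9.742×10¹² K⁴.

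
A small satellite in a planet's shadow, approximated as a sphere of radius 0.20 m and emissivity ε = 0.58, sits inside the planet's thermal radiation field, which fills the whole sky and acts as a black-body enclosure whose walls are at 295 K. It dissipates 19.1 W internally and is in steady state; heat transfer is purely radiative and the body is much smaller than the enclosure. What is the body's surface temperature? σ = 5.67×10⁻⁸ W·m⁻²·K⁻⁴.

T ≈ 306 K

For a small grey body in a large enclosure, net radiated power = εσA(T⁴ − T_w⁴).
Steady state: P = εσA(T⁴ − T_w⁴) with A = 4πr² = 0.5027 m².
T⁴ = P/(εσA) + T_w⁴ = 19.1/(0.58·5.67×10⁻⁸·0.5027) + (295)⁴
    = 1.155×10⁹ + 7.573×10⁹ = 8.729×10⁹ K⁴.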